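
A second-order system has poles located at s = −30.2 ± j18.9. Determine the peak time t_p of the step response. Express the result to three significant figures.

t_p = π/ω_d with ω_d = 18.9 (the imaginary part), so t_p = 0.166 s.

t_p ≈ 0.166 s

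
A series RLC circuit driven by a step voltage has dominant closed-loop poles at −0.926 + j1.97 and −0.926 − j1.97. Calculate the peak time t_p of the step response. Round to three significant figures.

t_p = π/ω_d with ω_d = 1.97 (the imaginary part), so t_p = 1.59 s.

t_p ≈ 1.59 s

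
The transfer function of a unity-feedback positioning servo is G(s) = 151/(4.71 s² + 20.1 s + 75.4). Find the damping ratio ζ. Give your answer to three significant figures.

ζ ≈ 0.533

Dividing through by 4.71: denominator becomes s² + 4.268 s + 16.01.
So ω_n = √16.01 = 4.00 rad/s and ζ = 4.268/(2·4.00) = 0.533.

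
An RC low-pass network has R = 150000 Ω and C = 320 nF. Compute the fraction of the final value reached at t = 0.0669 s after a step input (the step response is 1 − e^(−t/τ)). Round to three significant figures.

τ = RC = 150000 × 320 nF = 0.0480 s.
y(t)/y_∞ = 1 − e^(−t/τ) = 1 − e^(−0.0669/0.0480) = 1 − e^(−1.39) = 0.752.

y/y_∞ ≈ 0.752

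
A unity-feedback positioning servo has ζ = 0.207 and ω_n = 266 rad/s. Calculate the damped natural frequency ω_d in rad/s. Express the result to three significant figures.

ω_d = ω_n√(1−ζ²) = 266·√0.957 = 260 rad/s.

ω_d ≈ 260 rad/s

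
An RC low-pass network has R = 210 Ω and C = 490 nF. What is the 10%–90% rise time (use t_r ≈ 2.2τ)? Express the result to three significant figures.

τ = RC = 210 × 490 nF = 0.000103 s.
t_r ≈ 2.2τ = 0.000226 s.

t_r ≈ 0.000226 s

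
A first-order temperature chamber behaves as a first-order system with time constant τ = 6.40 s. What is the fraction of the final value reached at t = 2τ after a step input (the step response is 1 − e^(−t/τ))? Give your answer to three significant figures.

y/y_∞ ≈ 0.865

y(t)/y_∞ = 1 − e^(−t/τ) = 1 − e^(−2) = 1 − e^(−2.00) = 0.865.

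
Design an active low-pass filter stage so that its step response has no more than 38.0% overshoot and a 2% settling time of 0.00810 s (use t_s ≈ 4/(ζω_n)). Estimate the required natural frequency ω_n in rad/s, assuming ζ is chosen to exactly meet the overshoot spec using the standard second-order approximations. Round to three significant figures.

ζ = −ln(OS)/√(π² + (ln OS)²). With OS = 0.380, ln OS = −0.9676 and ζ = 0.9676/3.287 = 0.294.
Then ω_n = 4/(ζ t_s) = 4/(0.294 × 0.00810) = 1680 rad/s.

ω_n ≈ 1680 rad/s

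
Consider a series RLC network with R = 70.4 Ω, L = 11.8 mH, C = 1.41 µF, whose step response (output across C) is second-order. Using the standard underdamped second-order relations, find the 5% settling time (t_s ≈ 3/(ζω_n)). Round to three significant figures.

t_s ≈ 0.00101 s

For a series RLC circuit (capacitor voltage as output), ω_n = 1/√(LC) = 1/√(11.8 mH · 1.41 µF) = 7750 rad/s.
ζ = (R/2)·√(C/L) = (70.4/2)·√(1.41 µF/11.8 mH) = 0.385.
t_s ≈ 3/(ζω_n) = 0.00101 s.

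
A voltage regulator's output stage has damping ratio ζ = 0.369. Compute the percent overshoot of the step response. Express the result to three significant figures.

For an underdamped second-order system, %OS = 100·exp(−πζ/√(1−ζ²)).
πζ/√(1−ζ²) = π·0.369/√(1−0.136) = 1.247, so %OS = 100·e^(−1.247) = 28.7%.

%OS ≈ 28.7%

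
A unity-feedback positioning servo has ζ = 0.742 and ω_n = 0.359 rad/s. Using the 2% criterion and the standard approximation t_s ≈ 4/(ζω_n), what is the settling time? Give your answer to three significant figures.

t_s ≈ 4/(ζω_n) = 4/(0.742 × 0.359) = 15.0 s.

t_s ≈ 15.0 s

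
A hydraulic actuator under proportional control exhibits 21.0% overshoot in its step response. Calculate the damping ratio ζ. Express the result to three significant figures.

Inverting the overshoot relation: ζ = |ln 0.210|/√(π² + ln²0.210) = 0.445.

ζ ≈ 0.445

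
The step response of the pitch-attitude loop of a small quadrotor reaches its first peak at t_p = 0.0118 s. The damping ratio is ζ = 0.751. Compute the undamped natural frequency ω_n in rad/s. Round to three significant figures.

Peak time t_p = π/ω_d, so ω_d = π/t_p = π/0.0118 = 266 rad/s.
ω_n = ω_d/√(1−ζ²) = 266/√0.436 = 403 rad/s.

ω_n ≈ 403 rad/s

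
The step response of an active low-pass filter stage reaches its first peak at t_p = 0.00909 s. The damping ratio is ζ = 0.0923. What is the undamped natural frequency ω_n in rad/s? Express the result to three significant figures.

ω_n ≈ 347 rad/s

Peak time t_p = π/ω_d, so ω_d = π/t_p = π/0.00909 = 346 rad/s.
ω_n = ω_d/√(1−ζ²) = 346/√0.991 = 347 rad/s.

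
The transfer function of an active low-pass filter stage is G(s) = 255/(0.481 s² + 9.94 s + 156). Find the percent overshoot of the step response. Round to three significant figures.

Dividing through by 0.481: denominator becomes s² + 20.67 s + 324.3.
So ω_n = √324.3 = 18.0 rad/s and ζ = 20.67/(2·18.0) = 0.574.
Overshoot: exp(−π·0.574/√(1−0.574²)) = 0.111, i.e. 11.1%.

%OS ≈ 11.1%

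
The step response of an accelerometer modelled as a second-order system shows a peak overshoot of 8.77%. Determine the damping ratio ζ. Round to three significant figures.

ζ = −ln(OS)/√(π² + (ln OS)²). With OS = 0.0877, ln OS = −2.434 and ζ = 2.434/3.974 = 0.612.

ζ ≈ 0.612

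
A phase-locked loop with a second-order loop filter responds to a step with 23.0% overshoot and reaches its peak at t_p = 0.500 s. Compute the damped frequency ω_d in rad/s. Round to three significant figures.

t_p = π/ω_d, so ω_d = π/0.500 = 6.28 rad/s.

ω_d ≈ 6.28 rad/s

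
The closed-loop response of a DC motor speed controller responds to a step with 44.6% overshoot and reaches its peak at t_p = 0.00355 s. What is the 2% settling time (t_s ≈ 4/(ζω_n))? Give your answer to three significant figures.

t_s ≈ 0.0176 s

ζ from %OS: ζ = |ln 0.446|/√(π²+ln²0.446) = 0.249.
From t_p = π/ω_d, ω_d = π/0.00355 = 885 rad/s, so ω_n = ω_d/√(1−ζ²) = 914 rad/s.
t_s ≈ 4/(ζω_n) = 4/(0.249·914) = 0.0176 s.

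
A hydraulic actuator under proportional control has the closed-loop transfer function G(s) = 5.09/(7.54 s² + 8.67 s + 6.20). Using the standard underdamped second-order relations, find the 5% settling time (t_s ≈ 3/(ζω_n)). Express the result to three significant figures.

Dividing through by 7.54: denominator becomes s² + 1.150 s + 0.8223.
So ω_n = √0.8223 = 0.907 rad/s and ζ = 1.150/(2·0.907) = 0.634.
t_s ≈ 3/(ζω_n) = 5.22 s.

t_s ≈ 5.22 s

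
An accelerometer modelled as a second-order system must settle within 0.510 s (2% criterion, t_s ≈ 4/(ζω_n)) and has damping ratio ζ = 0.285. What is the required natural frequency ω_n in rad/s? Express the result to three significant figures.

ω_n ≈ 27.5 rad/s

Rearranging t_s ≈ 4/(ζω_n) gives ω_n = 4/(ζ·t_s) = 4/(0.285 × 0.510) = 27.5 rad/s.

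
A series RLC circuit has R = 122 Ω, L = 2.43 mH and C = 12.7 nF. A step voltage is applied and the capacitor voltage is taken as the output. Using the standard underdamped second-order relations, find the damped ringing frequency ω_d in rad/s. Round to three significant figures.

For a series RLC circuit (capacitor voltage as output), ω_n = 1/√(LC) = 1/√(2.43 mH · 12.7 nF) = 180000 rad/s.
ζ = (R/2)·√(C/L) = (122/2)·√(12.7 nF/2.43 mH) = 0.139.
ω_d = ω_n√(1−ζ²) = 178000 rad/s.

ω_d ≈ 178000 rad/s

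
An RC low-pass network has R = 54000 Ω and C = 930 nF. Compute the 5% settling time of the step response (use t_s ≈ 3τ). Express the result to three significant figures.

τ = RC = 54000 × 930 nF = 0.0502 s.
t_s ≈ 3τ = 0.151 s.

t_s ≈ 0.151 s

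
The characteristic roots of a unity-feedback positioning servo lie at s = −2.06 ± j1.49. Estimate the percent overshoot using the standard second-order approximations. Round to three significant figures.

|pole| = ω_n = √(2.06² + 1.49²) = 2.54 rad/s; ζ = cos θ = σ/ω_n = 0.810.
%OS = 100 e^{−πζ/√(1−ζ²)} with ζ = 0.810 gives 1.30%.

%OS ≈ 1.30%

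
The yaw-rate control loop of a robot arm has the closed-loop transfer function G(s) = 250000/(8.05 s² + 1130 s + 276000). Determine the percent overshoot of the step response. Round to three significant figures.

%OS ≈ 27.6%

Dividing through by 8.05: denominator becomes s² + 140.4 s + 34290.
So ω_n = √34290 = 185 rad/s and ζ = 140.4/(2·185) = 0.379.
%OS = 100 e^{−πζ/√(1−ζ²)} with ζ = 0.379 gives 27.6%.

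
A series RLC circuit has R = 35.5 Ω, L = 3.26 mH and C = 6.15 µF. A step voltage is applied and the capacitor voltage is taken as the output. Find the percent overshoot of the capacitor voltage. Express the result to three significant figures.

%OS ≈ 2.23%

For a series RLC circuit (capacitor voltage as output), ω_n = 1/√(LC) = 1/√(3.26 mH · 6.15 µF) = 7060 rad/s.
ζ = (R/2)·√(C/L) = (35.5/2)·√(6.15 µF/3.26 mH) = 0.771.
Overshoot: exp(−π·0.771/√(1−0.771²)) = 0.0223, i.e. 2.23%.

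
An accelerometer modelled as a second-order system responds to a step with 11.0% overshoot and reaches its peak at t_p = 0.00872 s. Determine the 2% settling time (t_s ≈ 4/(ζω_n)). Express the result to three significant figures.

The overshoot fixes ζ = −ln(OS)/√(π²+ln²(OS)) = 0.575.
t_p = π/ω_d ⇒ ω_d = 360 rad/s; then ω_n = ω_d/√(1−ζ²) = 440 rad/s.
t_s ≈ 4/(ζω_n) = 4/(0.575·440) = 0.0158 s.

t_s ≈ 0.0158 s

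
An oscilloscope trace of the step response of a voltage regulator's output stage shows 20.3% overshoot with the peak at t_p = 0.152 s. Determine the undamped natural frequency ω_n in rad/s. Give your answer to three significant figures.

ω_n ≈ 23.2 rad/s

The overshoot fixes ζ = −ln(OS)/√(π²+ln²(OS)) = 0.453.
From t_p = π/ω_d, ω_d = π/0.152 = 20.7 rad/s, so ω_n = ω_d/√(1−ζ²) = 23.2 rad/s.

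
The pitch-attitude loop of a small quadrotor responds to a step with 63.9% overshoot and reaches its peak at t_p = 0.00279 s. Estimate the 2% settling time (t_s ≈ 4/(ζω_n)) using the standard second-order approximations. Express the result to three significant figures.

t_s ≈ 0.0249 s

From the overshoot, ζ = −ln(OS)/√(π²+ln²(OS)) = 0.141.
From t_p = π/ω_d, ω_d = π/0.00279 = 1130 rad/s, so ω_n = ω_d/√(1−ζ²) = 1140 rad/s.
t_s ≈ 4/(ζω_n) = 4/(0.141·1140) = 0.0249 s.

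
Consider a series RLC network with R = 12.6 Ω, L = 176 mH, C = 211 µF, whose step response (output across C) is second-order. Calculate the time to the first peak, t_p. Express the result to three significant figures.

t_p ≈ 0.0196 s

For a series RLC circuit (capacitor voltage as output), ω_n = 1/√(LC) = 1/√(176 mH · 211 µF) = 164 rad/s.
ζ = (R/2)·√(C/L) = (12.6/2)·√(211 µF/176 mH) = 0.218.
The damped frequency ω_d = ω_n√(1−ζ²) = 160 rad/s. t_p = π/ω_d = 0.0196 s.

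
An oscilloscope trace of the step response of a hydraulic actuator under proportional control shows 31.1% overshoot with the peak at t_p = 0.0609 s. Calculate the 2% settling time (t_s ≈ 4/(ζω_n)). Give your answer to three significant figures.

The overshoot fixes ζ = −ln(OS)/√(π²+ln²(OS)) = 0.348.
t_p = π/ω_d ⇒ ω_d = 51.6 rad/s; then ω_n = ω_d/√(1−ζ²) = 55.0 rad/s.
t_s ≈ 4/(ζω_n) = 4/(0.348·55.0) = 0.209 s.

t_s ≈ 0.209 s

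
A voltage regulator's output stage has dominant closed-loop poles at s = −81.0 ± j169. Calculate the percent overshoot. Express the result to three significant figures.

%OS ≈ 22.2%

|pole| = ω_n = √(81.0² + 169²) = 187 rad/s; ζ = cos θ = σ/ω_n = 0.432.
%OS = 100·exp(−πζ/√(1−ζ²)) = 22.2%.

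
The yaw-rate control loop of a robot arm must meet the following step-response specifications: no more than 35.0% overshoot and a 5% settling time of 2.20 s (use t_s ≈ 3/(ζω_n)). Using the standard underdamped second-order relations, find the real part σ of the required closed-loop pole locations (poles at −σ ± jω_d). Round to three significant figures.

σ ≈ 1.36

The settling-time spec alone fixes σ = ζω_n = 3/t_s = 3/2.20 = 1.36.
(Overshoot then fixes ζ = 0.317 and hence ω_d = σ·√(1−ζ²)/ζ = 4.08 rad/s.)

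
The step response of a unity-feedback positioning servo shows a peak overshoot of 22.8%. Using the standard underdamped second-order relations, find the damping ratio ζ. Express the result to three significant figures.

ζ = −ln(OS)/√(π² + (ln OS)²). With OS = 0.228, ln OS = −1.478 and ζ = 1.478/3.472 = 0.426.

ζ ≈ 0.426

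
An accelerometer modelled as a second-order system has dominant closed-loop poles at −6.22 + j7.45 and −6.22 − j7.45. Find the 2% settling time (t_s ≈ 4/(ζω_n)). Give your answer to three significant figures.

t_s ≈ 0.643 s

For poles at −σ ± jω_d, ζω_n = σ = 6.22, so t_s ≈ 4/σ = 0.643 s.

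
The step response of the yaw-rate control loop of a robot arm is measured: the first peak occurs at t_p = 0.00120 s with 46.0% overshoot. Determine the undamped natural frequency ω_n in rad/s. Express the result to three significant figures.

ω_n ≈ 2700 rad/s

From the overshoot, ζ = −ln(OS)/√(π²+ln²(OS)) = 0.240.
From t_p = π/ω_d, ω_d = π/0.00120 = 2620 rad/s, so ω_n = ω_d/√(1−ζ²) = 2700 rad/s.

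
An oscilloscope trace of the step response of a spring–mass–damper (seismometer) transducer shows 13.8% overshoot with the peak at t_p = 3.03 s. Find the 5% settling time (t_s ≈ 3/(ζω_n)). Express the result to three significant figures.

t_s ≈ 4.59 s

From the overshoot, ζ = −ln(OS)/√(π²+ln²(OS)) = 0.533.
From t_p = π/ω_d, ω_d = π/3.03 = 1.04 rad/s, so ω_n = ω_d/√(1−ζ²) = 1.23 rad/s.
t_s ≈ 3/(ζω_n) = 3/(0.533·1.23) = 4.59 s.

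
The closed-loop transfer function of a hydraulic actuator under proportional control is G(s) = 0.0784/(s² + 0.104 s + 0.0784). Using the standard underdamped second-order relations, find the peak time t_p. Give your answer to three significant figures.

t_p ≈ 11.4 s

ω_n = √0.0784 = 0.280 rad/s; ζ = 0.104/(2·0.280) = 0.186.
ω_d = 0.280·√(1 − 0.186²) = 0.275 rad/s. Then t_p = π/ω_d = 11.4 s.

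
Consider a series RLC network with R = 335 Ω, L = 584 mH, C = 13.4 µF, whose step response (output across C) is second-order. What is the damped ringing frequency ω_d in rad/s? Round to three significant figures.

For a series RLC circuit (capacitor voltage as output), ω_n = 1/√(LC) = 1/√(584 mH · 13.4 µF) = 357 rad/s.
ζ = (R/2)·√(C/L) = (335/2)·√(13.4 µF/584 mH) = 0.802.
ω_d = 357·√(1 − 0.802²) = 213 rad/s.

ω_d ≈ 213 rad/s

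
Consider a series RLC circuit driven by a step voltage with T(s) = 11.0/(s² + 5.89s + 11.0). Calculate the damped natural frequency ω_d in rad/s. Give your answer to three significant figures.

Comparing the denominator to s² + 2ζω_n s + ω_n²: ω_n = √11.0 = 3.32 rad/s, and 2ζω_n = 5.89 so ζ = 5.89/(2·3.32) = 0.888.
The damped frequency ω_d = ω_n√(1−ζ²) = 1.53 rad/s.

ω_d ≈ 1.53 rad/s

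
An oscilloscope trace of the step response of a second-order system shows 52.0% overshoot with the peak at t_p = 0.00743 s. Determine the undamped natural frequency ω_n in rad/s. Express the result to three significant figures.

ω_n ≈ 432 rad/s

From the overshoot, ζ = −ln(OS)/√(π²+ln²(OS)) = 0.204.
From t_p = π/ω_d, ω_d = π/0.00743 = 423 rad/s, so ω_n = ω_d/√(1−ζ²) = 432 rad/s.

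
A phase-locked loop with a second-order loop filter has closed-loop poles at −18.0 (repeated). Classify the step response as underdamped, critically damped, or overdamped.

Since there is a repeated negative-real pole, the response is critically damped.

critically damped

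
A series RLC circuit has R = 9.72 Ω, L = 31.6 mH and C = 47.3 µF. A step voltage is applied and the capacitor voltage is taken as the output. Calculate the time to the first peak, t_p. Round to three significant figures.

t_p ≈ 0.00391 s

For a series RLC circuit (capacitor voltage as output), ω_n = 1/√(LC) = 1/√(31.6 mH · 47.3 µF) = 818 rad/s.
ζ = (R/2)·√(C/L) = (9.72/2)·√(47.3 µF/31.6 mH) = 0.188.
ω_d = 818·√(1 − 0.188²) = 803 rad/s. t_p = π/ω_d = 0.00391 s.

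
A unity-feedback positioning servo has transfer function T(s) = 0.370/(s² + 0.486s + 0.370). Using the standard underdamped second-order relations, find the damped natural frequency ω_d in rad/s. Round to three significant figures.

ω_d ≈ 0.558 rad/s

Comparing the denominator to s² + 2ζω_n s + ω_n²: ω_n = √0.370 = 0.608 rad/s, and 2ζω_n = 0.486 so ζ = 0.486/(2·0.608) = 0.399.
ω_d = 0.608·√(1 − 0.399²) = 0.558 rad/s.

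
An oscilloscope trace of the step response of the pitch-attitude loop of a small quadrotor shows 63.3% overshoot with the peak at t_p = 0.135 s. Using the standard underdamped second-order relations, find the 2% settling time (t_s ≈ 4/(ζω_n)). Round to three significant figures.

t_s ≈ 1.18 s

ζ from %OS: ζ = |ln 0.633|/√(π²+ln²0.633) = 0.144.
t_p = π/ω_d ⇒ ω_d = 23.3 rad/s; then ω_n = ω_d/√(1−ζ²) = 23.5 rad/s.
t_s ≈ 4/(ζω_n) = 4/(0.144·23.5) = 1.18 s.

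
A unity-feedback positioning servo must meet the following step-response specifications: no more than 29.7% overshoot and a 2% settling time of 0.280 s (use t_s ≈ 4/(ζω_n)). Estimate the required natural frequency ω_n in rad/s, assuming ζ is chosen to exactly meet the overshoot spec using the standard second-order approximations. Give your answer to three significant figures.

ω_n ≈ 39.6 rad/s

From %OS = 100·exp(−πζ/√(1−ζ²)), invert to get ζ = −ln(OS)/√(π² + ln²(OS)) with OS = 0.297.
−ln 0.297 = 1.214, so ζ = 1.214/√(π² + 1.474) = 0.360.
Then ω_n = 4/(ζ t_s) = 4/(0.360 × 0.280) = 39.6 rad/s.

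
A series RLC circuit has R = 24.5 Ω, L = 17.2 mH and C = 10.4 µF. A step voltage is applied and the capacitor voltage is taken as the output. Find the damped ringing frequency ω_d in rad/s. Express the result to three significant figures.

ω_d ≈ 2250 rad/s

For a series RLC circuit (capacitor voltage as output), ω_n = 1/√(LC) = 1/√(17.2 mH · 10.4 µF) = 2360 rad/s.
ζ = (R/2)·√(C/L) = (24.5/2)·√(10.4 µF/17.2 mH) = 0.301.
ω_d = 2360·√(1 − 0.301²) = 2250 rad/s.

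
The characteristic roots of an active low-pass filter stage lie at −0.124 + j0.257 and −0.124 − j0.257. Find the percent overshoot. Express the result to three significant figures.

|pole| = ω_n = √(0.124² + 0.257²) = 0.285 rad/s; ζ = cos θ = σ/ω_n = 0.435.
%OS = 100·exp(−πζ/√(1−ζ²)) = 22.0%.

%OS ≈ 22.0%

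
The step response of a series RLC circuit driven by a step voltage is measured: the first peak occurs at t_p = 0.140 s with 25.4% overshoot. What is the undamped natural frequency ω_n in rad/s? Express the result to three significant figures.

ω_n ≈ 24.5 rad/s

The overshoot fixes ζ = −ln(OS)/√(π²+ln²(OS)) = 0.400.
From t_p = π/ω_d, ω_d = π/0.140 = 22.4 rad/s, so ω_n = ω_d/√(1−ζ²) = 24.5 rad/s.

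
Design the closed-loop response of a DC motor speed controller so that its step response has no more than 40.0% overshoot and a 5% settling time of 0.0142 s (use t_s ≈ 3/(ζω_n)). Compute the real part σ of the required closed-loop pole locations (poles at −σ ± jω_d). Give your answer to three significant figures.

σ ≈ 211

The settling-time spec alone fixes σ = ζω_n = 3/t_s = 3/0.0142 = 211.
(Overshoot then fixes ζ = 0.280 and hence ω_d = σ·√(1−ζ²)/ζ = 724 rad/s.)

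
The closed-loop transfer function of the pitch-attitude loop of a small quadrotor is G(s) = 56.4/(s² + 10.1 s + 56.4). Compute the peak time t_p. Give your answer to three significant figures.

ω_n = √56.4 = 7.51 rad/s; ζ = 10.1/(2·7.51) = 0.672.
The damped frequency ω_d = ω_n√(1−ζ²) = 5.56 rad/s. Then t_p = π/ω_d = 0.565 s.

t_p ≈ 0.565 s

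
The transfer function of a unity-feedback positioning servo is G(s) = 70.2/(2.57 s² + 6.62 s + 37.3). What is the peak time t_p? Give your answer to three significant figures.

t_p ≈ 0.876 s

Dividing through by 2.57: denominator becomes s² + 2.576 s + 14.51.
So ω_n = √14.51 = 3.81 rad/s and ζ = 2.576/(2·3.81) = 0.338.
The damped frequency ω_d = ω_n√(1−ζ²) = 3.59 rad/s. t_p = π/ω_d = 0.876 s.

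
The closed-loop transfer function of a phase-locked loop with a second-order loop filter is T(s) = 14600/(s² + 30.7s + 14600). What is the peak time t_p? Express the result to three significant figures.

Matching coefficients with s² + 2ζω_n s + ω_n² gives ω_n² = 14600 ⇒ ω_n = 121 rad/s, and ζ = 30.7/(2ω_n) = 0.127.
ω_d = 121·√(1 − 0.127²) = 120 rad/s. Then t_p = π/ω_d = 0.0262 s.

t_p ≈ 0.0262 s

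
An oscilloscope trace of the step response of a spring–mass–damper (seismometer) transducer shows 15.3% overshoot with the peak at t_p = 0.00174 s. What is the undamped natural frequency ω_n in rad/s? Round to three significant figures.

From the overshoot, ζ = −ln(OS)/√(π²+ln²(OS)) = 0.513.
From t_p = π/ω_d, ω_d = π/0.00174 = 1810 rad/s, so ω_n = ω_d/√(1−ζ²) = 2100 rad/s.

ω_n ≈ 2100 rad/s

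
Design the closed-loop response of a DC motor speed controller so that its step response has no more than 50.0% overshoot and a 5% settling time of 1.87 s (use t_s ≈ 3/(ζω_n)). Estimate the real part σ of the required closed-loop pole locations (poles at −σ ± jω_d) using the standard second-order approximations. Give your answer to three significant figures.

σ ≈ 1.60

The settling-time spec alone fixes σ = ζω_n = 3/t_s = 3/1.87 = 1.60.
(Overshoot then fixes ζ = 0.215 and hence ω_d = σ·√(1−ζ²)/ζ = 7.27 rad/s.)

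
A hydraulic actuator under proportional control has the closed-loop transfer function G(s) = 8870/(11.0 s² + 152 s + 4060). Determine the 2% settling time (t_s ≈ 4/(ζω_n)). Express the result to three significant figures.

t_s ≈ 0.579 s

Dividing through by 11.0: denominator becomes s² + 13.82 s + 369.1.
So ω_n = √369.1 = 19.2 rad/s and ζ = 13.82/(2·19.2) = 0.360.
t_s ≈ 4/(ζω_n) = 0.579 s.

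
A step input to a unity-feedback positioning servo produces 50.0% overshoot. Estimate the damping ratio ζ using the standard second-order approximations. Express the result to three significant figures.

ζ = −ln(OS)/√(π² + (ln OS)²). With OS = 0.500, ln OS = −0.6931 and ζ = 0.6931/3.217 = 0.215.

ζ ≈ 0.215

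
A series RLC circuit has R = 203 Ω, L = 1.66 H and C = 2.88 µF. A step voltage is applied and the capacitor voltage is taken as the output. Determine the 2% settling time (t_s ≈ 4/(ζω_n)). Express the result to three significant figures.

For a series RLC circuit (capacitor voltage as output), ω_n = 1/√(LC) = 1/√(1.66 H · 2.88 µF) = 457 rad/s.
ζ = (R/2)·√(C/L) = (203/2)·√(2.88 µF/1.66 H) = 0.134.
t_s ≈ 4/(ζω_n) = 0.0654 s.

t_s ≈ 0.0654 s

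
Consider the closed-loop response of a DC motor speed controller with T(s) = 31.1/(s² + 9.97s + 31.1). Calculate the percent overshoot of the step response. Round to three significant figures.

%OS ≈ 0.190%

Matching coefficients with s² + 2ζω_n s + ω_n² gives ω_n² = 31.1 ⇒ ω_n = 5.58 rad/s, and ζ = 9.97/(2ω_n) = 0.894.
%OS = 100·exp(−πζ/√(1−ζ²)) = 0.190%.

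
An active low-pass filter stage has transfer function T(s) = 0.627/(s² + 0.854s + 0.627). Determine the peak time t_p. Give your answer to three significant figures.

Comparing the denominator to s² + 2ζω_n s + ω_n²: ω_n = √0.627 = 0.792 rad/s, and 2ζω_n = 0.854 so ζ = 0.854/(2·0.792) = 0.539.
The damped frequency ω_d = ω_n√(1−ζ²) = 0.667 rad/s. Then t_p = π/ω_d = 4.71 s.

t_p ≈ 4.71 s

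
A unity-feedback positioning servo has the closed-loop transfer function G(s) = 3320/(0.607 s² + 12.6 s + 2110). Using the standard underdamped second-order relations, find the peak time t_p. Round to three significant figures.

t_p ≈ 0.0541 s

Dividing through by 0.607: denominator becomes s² + 20.76 s + 3476.
So ω_n = √3476 = 59.0 rad/s and ζ = 20.76/(2·59.0) = 0.176.
ω_d = ω_n√(1−ζ²) = 58.0 rad/s. t_p = π/ω_d = 0.0541 s.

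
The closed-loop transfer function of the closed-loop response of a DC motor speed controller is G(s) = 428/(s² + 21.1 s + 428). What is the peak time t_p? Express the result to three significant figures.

t_p ≈ 0.177 s

ω_n = √428 = 20.7 rad/s; ζ = 21.1/(2·20.7) = 0.510.
The damped frequency ω_d = ω_n√(1−ζ²) = 17.8 rad/s. Then t_p = π/ω_d = 0.177 s.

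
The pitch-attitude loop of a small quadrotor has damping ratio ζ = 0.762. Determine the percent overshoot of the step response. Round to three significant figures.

%OS ≈ 2.48%

For an underdamped second-order system, %OS = 100·exp(−πζ/√(1−ζ²)).
πζ/√(1−ζ²) = π·0.762/√(1−0.581) = 3.697, so %OS = 100·e^(−3.697) = 2.48%.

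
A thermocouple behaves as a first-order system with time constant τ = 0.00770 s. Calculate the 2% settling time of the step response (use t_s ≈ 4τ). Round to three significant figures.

t_s ≈ 0.0308 s

t_s ≈ 4τ = 0.0308 s.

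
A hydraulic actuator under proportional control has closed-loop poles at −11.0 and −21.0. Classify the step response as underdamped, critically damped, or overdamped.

overdamped

Since the poles are distinct, negative and real, the response is overdamped.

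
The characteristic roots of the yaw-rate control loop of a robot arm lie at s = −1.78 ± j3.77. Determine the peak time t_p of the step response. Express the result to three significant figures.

t_p ≈ 0.833 s

t_p = π/ω_d with ω_d = 3.77 (the imaginary part), so t_p = 0.833 s.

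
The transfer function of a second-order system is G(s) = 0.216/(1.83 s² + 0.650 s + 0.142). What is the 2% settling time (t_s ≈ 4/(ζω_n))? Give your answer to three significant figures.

Dividing through by 1.83: denominator becomes s² + 0.3552 s + 0.07760.
So ω_n = √0.07760 = 0.279 rad/s and ζ = 0.3552/(2·0.279) = 0.638.
t_s ≈ 4/(ζω_n) = 22.5 s.

t_s ≈ 22.5 s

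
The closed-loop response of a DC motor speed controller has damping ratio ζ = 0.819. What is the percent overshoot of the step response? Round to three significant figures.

%OS ≈ 1.13%

For an underdamped second-order system, %OS = 100·exp(−πζ/√(1−ζ²)).
πζ/√(1−ζ²) = π·0.819/√(1−0.671) = 4.484, so %OS = 100·e^(−4.484) = 1.13%.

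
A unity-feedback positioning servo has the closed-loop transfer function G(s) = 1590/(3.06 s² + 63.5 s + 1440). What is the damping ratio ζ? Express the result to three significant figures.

Dividing through by 3.06: denominator becomes s² + 20.75 s + 470.6.
So ω_n = √470.6 = 21.7 rad/s and ζ = 20.75/(2·21.7) = 0.478.

ζ ≈ 0.478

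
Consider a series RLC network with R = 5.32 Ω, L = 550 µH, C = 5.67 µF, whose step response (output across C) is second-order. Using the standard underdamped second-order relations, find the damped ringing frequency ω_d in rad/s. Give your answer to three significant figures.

ω_d ≈ 17200 rad/s

For a series RLC circuit (capacitor voltage as output), ω_n = 1/√(LC) = 1/√(550 µH · 5.67 µF) = 17900 rad/s.
ζ = (R/2)·√(C/L) = (5.32/2)·√(5.67 µF/550 µH) = 0.270.
The damped frequency ω_d = ω_n√(1−ζ²) = 17200 rad/s.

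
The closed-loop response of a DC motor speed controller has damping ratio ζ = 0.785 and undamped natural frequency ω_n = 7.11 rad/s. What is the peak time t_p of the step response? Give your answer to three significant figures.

The damped frequency is ω_d = ω_n√(1−ζ²) = 7.11·√(1−0.616) = 4.40 rad/s.
Peak time t_p = π/ω_d = π/4.40 = 0.713 s.

t_p ≈ 0.713 s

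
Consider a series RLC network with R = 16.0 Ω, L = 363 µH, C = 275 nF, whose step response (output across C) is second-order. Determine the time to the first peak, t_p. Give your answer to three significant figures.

For a series RLC circuit (capacitor voltage as output), ω_n = 1/√(LC) = 1/√(363 µH · 275 nF) = 100000 rad/s.
ζ = (R/2)·√(C/L) = (16.0/2)·√(275 nF/363 µH) = 0.220.
ω_d = ω_n√(1−ζ²) = 97600 rad/s. t_p = π/ω_d = 0.0000322 s.

t_p ≈ 0.0000322 s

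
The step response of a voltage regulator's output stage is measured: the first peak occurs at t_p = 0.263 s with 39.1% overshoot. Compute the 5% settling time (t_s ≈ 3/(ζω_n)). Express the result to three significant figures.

t_s ≈ 0.840 s

From the overshoot, ζ = −ln(OS)/√(π²+ln²(OS)) = 0.286.
From t_p = π/ω_d, ω_d = π/0.263 = 11.9 rad/s, so ω_n = ω_d/√(1−ζ²) = 12.5 rad/s.
t_s ≈ 3/(ζω_n) = 3/(0.286·12.5) = 0.840 s.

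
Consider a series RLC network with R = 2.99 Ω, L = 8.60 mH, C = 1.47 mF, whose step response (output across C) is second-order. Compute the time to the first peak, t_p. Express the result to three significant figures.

For a series RLC circuit (capacitor voltage as output), ω_n = 1/√(LC) = 1/√(8.60 mH · 1.47 mF) = 281 rad/s.
ζ = (R/2)·√(C/L) = (2.99/2)·√(1.47 mF/8.60 mH) = 0.618.
The damped frequency ω_d = ω_n√(1−ζ²) = 221 rad/s. t_p = π/ω_d = 0.0142 s.

t_p ≈ 0.0142 s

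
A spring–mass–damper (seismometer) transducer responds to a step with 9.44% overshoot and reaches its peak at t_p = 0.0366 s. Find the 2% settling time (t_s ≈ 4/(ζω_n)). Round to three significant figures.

ζ from %OS: ζ = |ln 0.0944|/√(π²+ln²0.0944) = 0.601.
t_p = π/ω_d ⇒ ω_d = 85.8 rad/s; then ω_n = ω_d/√(1−ζ²) = 107 rad/s.
t_s ≈ 4/(ζω_n) = 4/(0.601·107) = 0.0620 s.

t_s ≈ 0.0620 s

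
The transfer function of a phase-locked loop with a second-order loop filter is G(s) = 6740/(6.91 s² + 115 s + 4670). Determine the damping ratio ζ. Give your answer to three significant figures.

ζ ≈ 0.320

Dividing through by 6.91: denominator becomes s² + 16.64 s + 675.8.
So ω_n = √675.8 = 26.0 rad/s and ζ = 16.64/(2·26.0) = 0.320.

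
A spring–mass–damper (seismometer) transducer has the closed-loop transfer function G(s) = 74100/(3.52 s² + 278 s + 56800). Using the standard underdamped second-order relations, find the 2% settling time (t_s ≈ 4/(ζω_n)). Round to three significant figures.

t_s ≈ 0.101 s

Dividing through by 3.52: denominator becomes s² + 78.98 s + 16140.
So ω_n = √16140 = 127 rad/s and ζ = 78.98/(2·127) = 0.311.
t_s ≈ 4/(ζω_n) = 0.101 s.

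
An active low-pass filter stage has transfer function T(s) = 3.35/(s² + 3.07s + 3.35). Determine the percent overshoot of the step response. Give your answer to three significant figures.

%OS ≈ 0.793%

Matching coefficients with s² + 2ζω_n s + ω_n² gives ω_n² = 3.35 ⇒ ω_n = 1.83 rad/s, and ζ = 3.07/(2ω_n) = 0.839.
Overshoot: exp(−π·0.839/√(1−0.839²)) = 0.00793, i.e. 0.793%.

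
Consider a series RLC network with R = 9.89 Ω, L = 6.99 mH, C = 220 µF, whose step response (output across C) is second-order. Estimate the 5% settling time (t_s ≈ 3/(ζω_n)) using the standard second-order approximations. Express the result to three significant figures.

t_s ≈ 0.00424 s

For a series RLC circuit (capacitor voltage as output), ω_n = 1/√(LC) = 1/√(6.99 mH · 220 µF) = 806 rad/s.
ζ = (R/2)·√(C/L) = (9.89/2)·√(220 µF/6.99 mH) = 0.877.
t_s ≈ 3/(ζω_n) = 0.00424 s.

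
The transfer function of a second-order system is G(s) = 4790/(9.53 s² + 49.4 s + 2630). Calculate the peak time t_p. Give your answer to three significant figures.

t_p ≈ 0.191 s

Dividing through by 9.53: denominator becomes s² + 5.184 s + 276.0.
So ω_n = √276.0 = 16.6 rad/s and ζ = 5.184/(2·16.6) = 0.156.
ω_d = ω_n√(1−ζ²) = 16.4 rad/s. t_p = π/ω_d = 0.191 s.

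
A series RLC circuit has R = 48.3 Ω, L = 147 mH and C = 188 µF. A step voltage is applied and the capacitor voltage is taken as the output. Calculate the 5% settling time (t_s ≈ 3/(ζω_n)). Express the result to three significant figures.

t_s ≈ 0.0183 s

For a series RLC circuit (capacitor voltage as output), ω_n = 1/√(LC) = 1/√(147 mH · 188 µF) = 190 rad/s.
ζ = (R/2)·√(C/L) = (48.3/2)·√(188 µF/147 mH) = 0.864.
t_s ≈ 3/(ζω_n) = 0.0183 s.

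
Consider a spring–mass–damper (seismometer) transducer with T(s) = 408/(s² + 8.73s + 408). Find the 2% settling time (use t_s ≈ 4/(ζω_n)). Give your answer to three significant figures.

t_s ≈ 0.916 s

ω_n = √408 = 20.2 rad/s; ζ = 8.73/(2·20.2) = 0.216.
t_s ≈ 4/(ζω_n) = 4/(0.216·20.2) = 0.916 s.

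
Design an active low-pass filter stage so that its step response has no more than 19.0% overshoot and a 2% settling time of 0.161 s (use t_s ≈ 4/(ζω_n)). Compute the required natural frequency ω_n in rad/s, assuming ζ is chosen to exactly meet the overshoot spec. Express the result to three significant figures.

ω_n ≈ 53.2 rad/s

Inverting the overshoot relation: ζ = |ln 0.190|/√(π² + ln²0.190) = 0.467.
Then ω_n = 4/(ζ t_s) = 4/(0.467 × 0.161) = 53.2 rad/s.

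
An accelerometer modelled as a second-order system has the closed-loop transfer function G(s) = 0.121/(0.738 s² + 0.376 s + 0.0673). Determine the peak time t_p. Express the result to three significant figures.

Dividing through by 0.738: denominator becomes s² + 0.5095 s + 0.09119.
So ω_n = √0.09119 = 0.302 rad/s and ζ = 0.5095/(2·0.302) = 0.844.
ω_d = ω_n√(1−ζ²) = 0.162 rad/s. t_p = π/ω_d = 19.4 s.

t_p ≈ 19.4 s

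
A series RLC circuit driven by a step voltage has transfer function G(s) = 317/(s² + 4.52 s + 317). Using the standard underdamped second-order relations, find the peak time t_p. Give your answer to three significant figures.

t_p ≈ 0.178 s

ω_n = √317 = 17.8 rad/s; ζ = 4.52/(2·17.8) = 0.127.
The damped frequency ω_d = ω_n√(1−ζ²) = 17.7 rad/s. Then t_p = π/ω_d = 0.178 s.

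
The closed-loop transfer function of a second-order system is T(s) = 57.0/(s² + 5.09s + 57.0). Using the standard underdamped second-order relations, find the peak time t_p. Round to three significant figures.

t_p ≈ 0.442 s

ω_n = √57.0 = 7.55 rad/s; ζ = 5.09/(2·7.55) = 0.337.
ω_d = ω_n√(1−ζ²) = 7.11 rad/s. Then t_p = π/ω_d = 0.442 s.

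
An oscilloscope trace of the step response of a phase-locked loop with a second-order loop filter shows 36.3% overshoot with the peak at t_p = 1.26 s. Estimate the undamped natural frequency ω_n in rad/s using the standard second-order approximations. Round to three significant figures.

ζ from %OS: ζ = |ln 0.363|/√(π²+ln²0.363) = 0.307.
t_p = π/ω_d ⇒ ω_d = 2.49 rad/s; then ω_n = ω_d/√(1−ζ²) = 2.62 rad/s.

ω_n ≈ 2.62 rad/s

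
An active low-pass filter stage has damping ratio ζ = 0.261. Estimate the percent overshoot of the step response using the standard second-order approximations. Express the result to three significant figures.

%OS ≈ 42.8%

For an underdamped second-order system, %OS = 100·exp(−πζ/√(1−ζ²)).
πζ/√(1−ζ²) = π·0.261/√(1−0.0681) = 0.8494, so %OS = 100·e^(−0.8494) = 42.8%.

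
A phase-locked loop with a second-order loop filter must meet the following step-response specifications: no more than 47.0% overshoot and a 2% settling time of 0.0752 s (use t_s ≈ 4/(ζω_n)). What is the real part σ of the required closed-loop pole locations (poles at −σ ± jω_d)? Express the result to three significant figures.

σ ≈ 53.2

The settling-time spec alone fixes σ = ζω_n = 4/t_s = 4/0.0752 = 53.2.
(Overshoot then fixes ζ = 0.234 and hence ω_d = σ·√(1−ζ²)/ζ = 221 rad/s.)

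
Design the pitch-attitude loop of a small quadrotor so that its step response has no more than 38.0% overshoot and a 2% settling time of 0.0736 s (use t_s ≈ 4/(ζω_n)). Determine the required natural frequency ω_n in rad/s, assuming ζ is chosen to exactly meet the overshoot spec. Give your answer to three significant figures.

ω_n ≈ 185 rad/s

Inverting the overshoot relation: ζ = |ln 0.380|/√(π² + ln²0.380) = 0.294.
From t_s ≈ 4/(ζω_n): ω_n = 4/(ζ·t_s) = 4/(0.294·0.0736) = 185 rad/s.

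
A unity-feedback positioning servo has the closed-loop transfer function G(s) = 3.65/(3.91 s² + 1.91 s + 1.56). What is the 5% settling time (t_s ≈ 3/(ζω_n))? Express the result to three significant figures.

Dividing through by 3.91: denominator becomes s² + 0.4885 s + 0.3990.
So ω_n = √0.3990 = 0.632 rad/s and ζ = 0.4885/(2·0.632) = 0.387.
t_s ≈ 3/(ζω_n) = 12.3 s.

t_s ≈ 12.3 s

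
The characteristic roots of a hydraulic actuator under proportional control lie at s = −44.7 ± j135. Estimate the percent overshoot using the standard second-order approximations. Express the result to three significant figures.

With σ = 44.7, ω_d = 135: ω_n = √(σ²+ω_d²) = 142 rad/s, ζ = σ/ω_n = 0.314.
%OS = 100 e^{−πζ/√(1−ζ²)} with ζ = 0.314 gives 35.3%.

%OS ≈ 35.3%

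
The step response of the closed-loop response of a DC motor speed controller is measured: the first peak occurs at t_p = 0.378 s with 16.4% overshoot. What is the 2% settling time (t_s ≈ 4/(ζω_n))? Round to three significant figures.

From the overshoot, ζ = −ln(OS)/√(π²+ln²(OS)) = 0.499.
t_p = π/ω_d ⇒ ω_d = 8.31 rad/s; then ω_n = ω_d/√(1−ζ²) = 9.59 rad/s.
t_s ≈ 4/(ζω_n) = 4/(0.499·9.59) = 0.836 s.

t_s ≈ 0.836 s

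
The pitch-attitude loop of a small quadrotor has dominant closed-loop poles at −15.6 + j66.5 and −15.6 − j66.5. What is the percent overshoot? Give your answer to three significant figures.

With σ = 15.6, ω_d = 66.5: ω_n = √(σ²+ω_d²) = 68.3 rad/s, ζ = σ/ω_n = 0.228.
Overshoot: exp(−π·0.228/√(1−0.228²)) = 0.479, i.e. 47.9%.

%OS ≈ 47.9%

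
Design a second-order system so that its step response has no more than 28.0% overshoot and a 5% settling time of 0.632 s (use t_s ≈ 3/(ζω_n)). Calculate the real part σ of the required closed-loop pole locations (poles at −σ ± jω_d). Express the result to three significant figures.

σ ≈ 4.75

The settling-time spec alone fixes σ = ζω_n = 3/t_s = 3/0.632 = 4.75.
(Overshoot then fixes ζ = 0.376 and hence ω_d = σ·√(1−ζ²)/ζ = 11.7 rad/s.)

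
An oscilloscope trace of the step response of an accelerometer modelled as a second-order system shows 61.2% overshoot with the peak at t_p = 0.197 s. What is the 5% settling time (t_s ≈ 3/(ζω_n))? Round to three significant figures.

t_s ≈ 1.20 s

From the overshoot, ζ = −ln(OS)/√(π²+ln²(OS)) = 0.154.
From t_p = π/ω_d, ω_d = π/0.197 = 15.9 rad/s, so ω_n = ω_d/√(1−ζ²) = 16.1 rad/s.
t_s ≈ 3/(ζω_n) = 3/(0.154·16.1) = 1.20 s.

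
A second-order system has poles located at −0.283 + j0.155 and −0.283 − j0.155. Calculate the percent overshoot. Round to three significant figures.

|pole| = ω_n = √(0.283² + 0.155²) = 0.323 rad/s; ζ = cos θ = σ/ω_n = 0.877.
%OS = 100 e^{−πζ/√(1−ζ²)} with ζ = 0.877 gives 0.323%.

%OS ≈ 0.323%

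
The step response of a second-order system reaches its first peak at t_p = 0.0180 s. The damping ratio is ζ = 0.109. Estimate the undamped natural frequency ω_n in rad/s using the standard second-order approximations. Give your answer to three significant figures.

Peak time t_p = π/ω_d, so ω_d = π/t_p = π/0.0180 = 175 rad/s.
ω_n = ω_d/√(1−ζ²) = 175/√0.988 = 176 rad/s.

ω_n ≈ 176 rad/s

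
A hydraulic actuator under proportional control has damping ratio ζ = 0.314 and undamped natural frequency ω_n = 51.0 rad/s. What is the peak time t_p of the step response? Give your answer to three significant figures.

The damped frequency is ω_d = ω_n√(1−ζ²) = 51.0·√(1−0.0986) = 48.4 rad/s.
Peak time t_p = π/ω_d = π/48.4 = 0.0649 s.

t_p ≈ 0.0649 s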